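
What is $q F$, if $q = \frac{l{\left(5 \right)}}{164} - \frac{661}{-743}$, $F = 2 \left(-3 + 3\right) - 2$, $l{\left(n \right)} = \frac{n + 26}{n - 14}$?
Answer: $- \frac{952603}{548334} \approx -1.7373$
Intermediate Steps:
$l{\left(n \right)} = \frac{26 + n}{-14 + n}$
$F = -2$ ($F = 2 \cdot 0 - 2 = 0 - 2 = -2$)
$q = \frac{952603}{1096668}$ ($q = \frac{\frac{1}{-14 + 5} \left(26 + 5\right)}{164} - \frac{661}{-743} = \frac{1}{-9} \cdot 31 \cdot \frac{1}{164} - - \frac{661}{743} = \left(- \frac{1}{9}\right) 31 \cdot \frac{1}{164} + \frac{661}{743} = \left(- \frac{31}{9}\right) \frac{1}{164} + \frac{661}{743} = - \frac{31}{1476} + \frac{661}{743} = \frac{952603}{1096668} \approx 0.86863$)
$q F = \frac{952603}{1096668} \left(-2\right) = - \frac{952603}{548334}$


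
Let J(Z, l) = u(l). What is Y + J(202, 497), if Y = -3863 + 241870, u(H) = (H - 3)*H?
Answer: 483525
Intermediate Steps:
u(H) = H*(-3 + H) (u(H) = (-3 + H)*H = H*(-3 + H))
J(Z, l) = l*(-3 + l)
Y = 238007
Y + J(202, 497) = 238007 + 497*(-3 + 497) = 238007 + 497*494 = 238007 + 245518 = 483525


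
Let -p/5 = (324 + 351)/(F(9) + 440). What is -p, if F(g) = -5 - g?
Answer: 1125/142 ≈ 7.9225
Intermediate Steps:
p = -1125/142 (p = -5*(324 + 351)/((-5 - 1*9) + 440) = -3375/((-5 - 9) + 440) = -3375/(-14 + 440) = -3375/426 = -5*225/142 = -1125/142 ≈ -7.9225)
-p = -1*(-1125/142) = 1125/142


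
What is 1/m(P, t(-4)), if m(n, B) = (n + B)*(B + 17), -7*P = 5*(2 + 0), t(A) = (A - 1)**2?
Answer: 1/990 ≈ 0.0010101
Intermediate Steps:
t(A) = (-1 + A)**2
P = -10/7 (P = -5*(2 + 0)/7 = -5*2/7 = -1/7*10 = -10/7 ≈ -1.4286)
m(n, B) = (17 + B)*(B + n) (m(n, B) = (B + n)*(17 + B) = (17 + B)*(B + n))
1/m(P, t(-4)) = 1/(((-1 - 4)**2)**2 + 17*(-1 - 4)**2 + 17*(-10/7) + (-1 - 4)**2*(-10/7)) = 1/(((-5)**2)**2 + 17*(-5)**2 - 170/7 + (-5)**2*(-10/7)) = 1/(25**2 + 17*25 - 170/7 + 25*(-10/7)) = 1/(625 + 425 - 170/7 - 250/7) = 1/990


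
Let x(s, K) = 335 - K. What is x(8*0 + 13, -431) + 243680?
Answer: 244446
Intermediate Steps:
x(8*0 + 13, -431) + 243680 = (335 - 1*(-431)) + 243680 = (335 + 431) + 243680 = 766 + 243680 = 244446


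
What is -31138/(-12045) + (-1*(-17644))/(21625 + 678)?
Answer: 906992794/268639635 ≈ 3.3762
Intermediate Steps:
-31138/(-12045) + (-1*(-17644))/(21625 + 678) = -31138*(-1/12045) + 17644/22303 = 31138/12045 + 17644*(1/22303) = 31138/12045 + 17644/22303 = 906992794/268639635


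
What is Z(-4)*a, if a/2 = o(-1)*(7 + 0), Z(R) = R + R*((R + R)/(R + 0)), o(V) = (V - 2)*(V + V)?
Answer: -1008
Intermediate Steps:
o(V) = 2*V*(-2 + V) (o(V) = (-2 + V)*(2*V) = 2*V*(-2 + V))
Z(R) = 3*R (Z(R) = R + R*((2*R)/R) = R + R*2 = R + 2*R = 3*R)
a = 84 (a = 2*((2*(-1)*(-2 - 1))*(7 + 0)) = 2*((2*(-1)*(-3))*7) = 2*(6*7) = 2*42 = 84)
Z(-4)*a = (3*(-4))*84 = -12*84 = -1008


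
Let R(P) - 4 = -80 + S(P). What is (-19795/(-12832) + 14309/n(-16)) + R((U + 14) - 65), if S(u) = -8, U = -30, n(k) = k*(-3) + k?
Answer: 584977/1604 ≈ 364.70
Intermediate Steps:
n(k) = -2*k (n(k) = -3*k + k = -2*k)
R(P) = -84 (R(P) = 4 + (-80 - 8) = 4 - 88 = -84)
(-19795/(-12832) + 14309/n(-16)) + R((U + 14) - 65) = (-19795/(-12832) + 14309/((-2*(-16)))) - 84 = (-19795*(-1/12832) + 14309/32) - 84 = (19795/12832 + 14309*(1/32)) - 84 = (19795/12832 + 14309/32) - 84 = 719713/1604 - 84 = 584977/1604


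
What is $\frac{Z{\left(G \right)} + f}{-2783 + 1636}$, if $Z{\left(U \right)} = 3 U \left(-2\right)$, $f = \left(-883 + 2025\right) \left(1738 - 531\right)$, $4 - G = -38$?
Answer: $- \frac{1378142}{1147} \approx -1201.5$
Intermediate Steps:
$G = 42$ ($G = 4 - -38 = 4 + 38 = 42$)
$f = 1378394$ ($f = 1142 \cdot 1207 = 1378394$)
$Z{\left(U \right)} = - 6 U$
$\frac{Z{\left(G \right)} + f}{-2783 + 1636} = \frac{\left(-6\right) 42 + 1378394}{-2783 + 1636} = \frac{-252 + 1378394}{-1147} = 1378142 \left(- \frac{1}{1147}\right) = - \frac{1378142}{1147}$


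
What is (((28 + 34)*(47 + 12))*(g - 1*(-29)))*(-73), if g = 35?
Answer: -17090176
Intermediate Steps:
(((28 + 34)*(47 + 12))*(g - 1*(-29)))*(-73) = (((28 + 34)*(47 + 12))*(35 - 1*(-29)))*(-73) = ((62*59)*(35 + 29))*(-73) = (3658*64)*(-73) = 234112*(-73) = -17090176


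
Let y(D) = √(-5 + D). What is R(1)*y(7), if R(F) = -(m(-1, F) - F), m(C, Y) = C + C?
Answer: 3*√2 ≈ 4.2426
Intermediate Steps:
m(C, Y) = 2*C
R(F) = 2 + F (R(F) = -(2*(-1) - F) = -(-2 - F) = 2 + F)
R(1)*y(7) = (2 + 1)*√(-5 + 7) = 3*√2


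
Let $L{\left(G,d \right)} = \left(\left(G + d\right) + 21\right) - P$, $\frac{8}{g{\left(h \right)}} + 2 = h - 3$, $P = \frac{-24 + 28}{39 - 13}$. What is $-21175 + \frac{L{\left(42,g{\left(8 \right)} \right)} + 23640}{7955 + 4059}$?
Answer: $- \frac{9920537035}{468546} \approx -21173.0$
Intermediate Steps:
$P = \frac{2}{13}$ ($P = \frac{4}{26} = 4 \cdot \frac{1}{26} = \frac{2}{13} \approx 0.15385$)
$g{\left(h \right)} = \frac{8}{-5 + h}$ ($g{\left(h \right)} = \frac{8}{-2 + \left(h - 3\right)} = \frac{8}{-2 + \left(-3 + h\right)} = \frac{8}{-5 + h}$)
$L{\left(G,d \right)} = \frac{271}{13} + G + d$ ($L{\left(G,d \right)} = \left(\left(G + d\right) + 21\right) - \frac{2}{13} = \left(21 + G + d\right) - \frac{2}{13} = \frac{271}{13} + G + d$)
$-21175 + \frac{L{\left(42,g{\left(8 \right)} \right)} + 23640}{7955 + 4059} = -21175 + \frac{\left(\frac{271}{13} + 42 + \frac{8}{-5 + 8}\right) + 23640}{7955 + 4059} = -21175 + \frac{\left(\frac{271}{13} + 42 + \frac{8}{3}\right) + 23640}{12014} = -21175 + \left(\left(\frac{271}{13} + 42 + 8 \cdot \frac{1}{3}\right) + 23640\right) \frac{1}{12014} = -21175 + \left(\left(\frac{271}{13} + 42 + \frac{8}{3}\right) + 23640\right) \frac{1}{12014} = -21175 + \left(\frac{2555}{39} + 23640\right) \frac{1}{12014} = -21175 + \frac{924515}{39} \cdot \frac{1}{12014} = -21175 + \frac{924515}{468546} = - \frac{9920537035}{468546}$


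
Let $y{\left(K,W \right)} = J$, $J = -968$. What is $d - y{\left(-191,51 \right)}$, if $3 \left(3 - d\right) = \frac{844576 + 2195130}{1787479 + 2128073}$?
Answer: $\frac{5701481635}{5873328} \approx 970.74$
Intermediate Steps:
$y{\left(K,W \right)} = -968$
$d = \frac{16100131}{5873328}$ ($d = 3 - \frac{\left(844576 + 2195130\right) \frac{1}{1787479 + 2128073}}{3} = 3 - \frac{3039706 \cdot \frac{1}{3915552}}{3} = 3 - \frac{1519853}{5873328} = \frac{16100131}{5873328} \approx 2.7412$)
$d - y{\left(-191,51 \right)} = \frac{16100131}{5873328} - -968 = \frac{16100131}{5873328} + 968 = \frac{5701481635}{5873328}$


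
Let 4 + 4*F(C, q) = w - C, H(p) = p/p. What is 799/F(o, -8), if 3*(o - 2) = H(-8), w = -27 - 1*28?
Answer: -2397/46 ≈ -52.109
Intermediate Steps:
H(p) = 1
w = -55 (w = -27 - 28 = -55)
o = 7/3 (o = 2 + (1/3)*1 = 2 + 1/3 = 7/3 ≈ 2.3333)
F(C, q) = -59/4 - C/4 (F(C, q) = -1 + (-55 - C)/4 = -1 + (-55/4 - C/4) = -59/4 - C/4)
799/F(o, -8) = 799/(-59/4 - 1/4*7/3) = 799/(-59/4 - 7/12) = 799/(-46/3) = 799*(-3/46) = -2397/46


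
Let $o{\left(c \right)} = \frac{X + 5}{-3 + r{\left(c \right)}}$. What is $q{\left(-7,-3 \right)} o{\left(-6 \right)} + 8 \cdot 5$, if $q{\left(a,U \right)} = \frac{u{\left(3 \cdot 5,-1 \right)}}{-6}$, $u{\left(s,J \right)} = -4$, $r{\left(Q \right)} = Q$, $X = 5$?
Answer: $\frac{1060}{27} \approx 39.259$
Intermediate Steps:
$o{\left(c \right)} = \frac{10}{-3 + c}$ ($o{\left(c \right)} = \frac{5 + 5}{-3 + c} = \frac{10}{-3 + c}$)
$q{\left(a,U \right)} = \frac{2}{3}$ ($q{\left(a,U \right)} = - \frac{4}{-6} = \left(-4\right) \left(- \frac{1}{6}\right) = \frac{2}{3}$)
$q{\left(-7,-3 \right)} o{\left(-6 \right)} + 8 \cdot 5 = \frac{2 \frac{10}{-3 - 6}}{3} + 8 \cdot 5 = \frac{2 \frac{10}{-9}}{3} + 40 = \frac{2 \cdot 10 \left(- \frac{1}{9}\right)}{3} + 40 = \frac{2}{3} \left(- \frac{10}{9}\right) + 40 = - \frac{20}{27} + 40 = \frac{1060}{27}$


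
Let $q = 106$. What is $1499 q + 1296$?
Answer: $160190$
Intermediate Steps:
$1499 q + 1296 = 1499 \cdot 106 + 1296 = 158894 + 1296 = 160190$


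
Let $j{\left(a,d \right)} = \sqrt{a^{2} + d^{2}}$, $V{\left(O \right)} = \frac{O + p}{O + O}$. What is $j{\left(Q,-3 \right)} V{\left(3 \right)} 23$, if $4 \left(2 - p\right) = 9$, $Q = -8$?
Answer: $\frac{253 \sqrt{73}}{24} \approx 90.068$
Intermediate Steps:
$p = - \frac{1}{4}$ ($p = 2 - \frac{9}{4} = - \frac{1}{4} \approx -0.25$)
$V{\left(O \right)} = \frac{- \frac{1}{4} + O}{2 O}$ ($V{\left(O \right)} = \frac{O - \frac{1}{4}}{O + O} = \frac{- \frac{1}{4} + O}{2 O}$)
$j{\left(Q,-3 \right)} V{\left(3 \right)} 23 = \sqrt{\left(-8\right)^{2} + \left(-3\right)^{2}} \frac{-1 + 4 \cdot 3}{8 \cdot 3} \cdot 23 = \sqrt{64 + 9} \cdot \frac{1}{8} \cdot \frac{1}{3} \left(-1 + 12\right) 23 = \sqrt{73} \cdot \frac{1}{8} \cdot \frac{1}{3} \cdot 11 \cdot 23 = \sqrt{73} \cdot \frac{11}{24} \cdot 23 = \frac{11 \sqrt{73}}{24} \cdot 23 = \frac{253 \sqrt{73}}{24}$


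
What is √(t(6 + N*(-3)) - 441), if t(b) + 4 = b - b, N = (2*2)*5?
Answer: I*√445 ≈ 21.095*I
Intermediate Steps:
N = 20 (N = 4*5 = 20)
t(b) = -4 (t(b) = -4 + (b - b) = -4 + 0 = -4)
√(t(6 + N*(-3)) - 441) = √(-4 - 441) = √(-445) = I*√445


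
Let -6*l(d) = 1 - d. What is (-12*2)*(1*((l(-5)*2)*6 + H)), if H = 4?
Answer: 192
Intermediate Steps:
l(d) = -⅙ + d/6 (l(d) = -(1 - d)/6 = -⅙ + d/6)
(-12*2)*(1*((l(-5)*2)*6 + H)) = (-12*2)*(1*(((-⅙ + (⅙)*(-5))*2)*6 + 4)) = -24*(((-⅙ - ⅚)*2)*6 + 4) = -24*(-1*2*6 + 4) = -24*(-2*6 + 4) = -24*(-12 + 4) = -24*(-8) = 192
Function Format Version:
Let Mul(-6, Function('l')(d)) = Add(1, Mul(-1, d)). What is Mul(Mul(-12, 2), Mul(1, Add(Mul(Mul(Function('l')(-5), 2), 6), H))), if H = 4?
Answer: 192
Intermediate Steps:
Function('l')(d) = Add(Rational(-1, 6), Mul(Rational(1, 6), d)) (Function('l')(d) = Mul(Rational(-1, 6), Add(1, Mul(-1, d))) = Add(Rational(-1, 6), Mul(Rational(1, 6), d)))
Mul(Mul(-12, 2), Mul(1, Add(Mul(Mul(Function('l')(-5), 2), 6), H))) = Mul(Mul(-12, 2), Mul(1, Add(Mul(Mul(Add(Rational(-1, 6), Mul(Rational(1, 6), -5)), 2), 6), 4))) = Mul(-24, Mul(1, Add(Mul(Mul(Add(Rational(-1, 6), Rational(-5, 6)), 2), 6), 4))) = Mul(-24, Mul(1, Add(Mul(Mul(-1, 2), 6), 4))) = Mul(-24, Mul(1, Add(Mul(-2, 6), 4))) = Mul(-24, Mul(1, Add(-12, 4))) = Mul(-24, Mul(1, -8)) = Mul(-24, -8) = 192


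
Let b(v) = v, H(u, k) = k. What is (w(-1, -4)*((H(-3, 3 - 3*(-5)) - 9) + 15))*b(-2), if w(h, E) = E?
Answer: 192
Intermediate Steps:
(w(-1, -4)*((H(-3, 3 - 3*(-5)) - 9) + 15))*b(-2) = -4*(((3 - 3*(-5)) - 9) + 15)*(-2) = -4*(((3 + 15) - 9) + 15)*(-2) = -4*((18 - 9) + 15)*(-2) = -4*(9 + 15)*(-2) = -4*24*(-2) = -96*(-2) = 192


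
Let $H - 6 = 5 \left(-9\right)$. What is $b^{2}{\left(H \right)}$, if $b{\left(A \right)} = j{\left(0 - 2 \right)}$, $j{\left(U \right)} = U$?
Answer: $4$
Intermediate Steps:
$H = -39$ ($H = 6 + 5 \left(-9\right) = 6 - 45 = -39$)
$b{\left(A \right)} = -2$ ($b{\left(A \right)} = 0 - 2 = -2$)
$b^{2}{\left(H \right)} = \left(-2\right)^{2} = 4$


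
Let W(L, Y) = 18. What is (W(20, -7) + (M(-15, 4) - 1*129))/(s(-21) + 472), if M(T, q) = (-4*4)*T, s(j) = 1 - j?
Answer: 129/494 ≈ 0.26113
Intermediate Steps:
M(T, q) = -16*T
(W(20, -7) + (M(-15, 4) - 1*129))/(s(-21) + 472) = (18 + (-16*(-15) - 1*129))/((1 - 1*(-21)) + 472) = (18 + (240 - 129))/((1 + 21) + 472) = (18 + 111)/(22 + 472) = 129/494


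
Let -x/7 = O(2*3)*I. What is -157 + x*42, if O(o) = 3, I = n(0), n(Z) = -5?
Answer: 4253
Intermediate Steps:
I = -5
x = 105 (x = -21*(-5) = -7*(-15) = 105)
-157 + x*42 = -157 + 105*42 = -157 + 4410 = 4253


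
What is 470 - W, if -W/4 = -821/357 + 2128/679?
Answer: 16391194/34629 ≈ 473.34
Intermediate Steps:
W = -115564/34629 (W = -4*(-821/357 + 2128/679) = -4*(-821*1/357 + 2128*(1/679)) = -4*(-821/357 + 304/97) = -4*28891/34629 = -115564/34629 ≈ -3.3372)
470 - W = 470 - 1*(-115564/34629) = 470 + 115564/34629 = 16391194/34629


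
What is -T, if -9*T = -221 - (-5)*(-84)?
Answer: -641/9 ≈ -71.222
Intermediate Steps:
T = 641/9 (T = -(-221 - (-5)*(-84))/9 = -(-221 - 1*420)/9 = -(-221 - 420)/9 = -⅑*(-641) = 641/9 ≈ 71.222)
-T = -1*641/9 = -641/9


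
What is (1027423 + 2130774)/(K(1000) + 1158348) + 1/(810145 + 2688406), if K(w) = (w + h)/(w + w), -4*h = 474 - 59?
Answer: 17678583089432717/6484065794457867 ≈ 2.7265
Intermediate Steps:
h = -415/4 (h = -(474 - 59)/4 = -1/4*415 = -415/4 ≈ -103.75)
K(w) = (-415/4 + w)/(2*w) (K(w) = (w - 415/4)/(w + w) = (-415/4 + w)/((2*w)) = (-415/4 + w)*(1/(2*w)) = (-415/4 + w)/(2*w))
(1027423 + 2130774)/(K(1000) + 1158348) + 1/(810145 + 2688406) = (1027423 + 2130774)/((1/8)*(-415 + 4*1000)/1000 + 1158348) + 1/(810145 + 2688406) = 3158197/((1/8)*(1/1000)*(-415 + 4000) + 1158348) + 1/3498551 = 3158197/((1/8)*(1/1000)*3585 + 1158348) + 1/3498551 = 3158197/(717/1600 + 1158348) + 1/3498551 = 3158197/(1853357517/1600) + 1/3498551 = 3158197*(1600/1853357517) + 1/3498551 = 5053115200/1853357517 + 1/3498551 = 17678583089432717/6484065794457867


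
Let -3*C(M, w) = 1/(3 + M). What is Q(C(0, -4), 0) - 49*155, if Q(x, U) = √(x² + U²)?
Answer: -68354/9 ≈ -7594.9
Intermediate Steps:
C(M, w) = -1/(3*(3 + M))
Q(x, U) = √(U² + x²)
Q(C(0, -4), 0) - 49*155 = √(0² + (-1/(9 + 3*0))²) - 49*155 = √(0 + (-1/(9 + 0))²) - 7595 = √(0 + (-1/9)²) - 7595 = √(0 + (-1*⅑)²) - 7595 = √(0 + (-⅑)²) - 7595 = √(0 + 1/81) - 7595 = √(1/81) - 7595 = ⅑ - 7595 = -68354/9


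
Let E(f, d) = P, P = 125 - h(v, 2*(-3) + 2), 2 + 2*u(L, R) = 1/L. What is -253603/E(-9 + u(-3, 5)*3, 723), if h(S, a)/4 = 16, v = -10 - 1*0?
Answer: -253603/61 ≈ -4157.4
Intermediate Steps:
v = -10 (v = -10 + 0 = -10)
h(S, a) = 64 (h(S, a) = 4*16 = 64)
u(L, R) = -1 + 1/(2*L)
P = 61 (P = 125 - 1*64 = 125 - 64 = 61)
E(f, d) = 61
-253603/E(-9 + u(-3, 5)*3, 723) = -253603/61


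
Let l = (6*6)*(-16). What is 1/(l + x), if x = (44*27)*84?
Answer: 1/99216 ≈ 1.0079e-5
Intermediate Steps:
l = -576 (l = 36*(-16) = -576)
x = 99792 (x = 1188*84 = 99792)
1/(l + x) = 1/(-576 + 99792) = 1/99216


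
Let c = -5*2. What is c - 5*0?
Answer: -10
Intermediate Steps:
c = -10
c - 5*0 = -10 - 5*0 = -10 + 0 = -10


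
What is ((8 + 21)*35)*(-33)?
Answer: -33495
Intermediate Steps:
((8 + 21)*35)*(-33) = (29*35)*(-33) = 1015*(-33) = -33495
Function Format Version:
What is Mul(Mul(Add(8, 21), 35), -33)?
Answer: -33495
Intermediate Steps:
Mul(Mul(Add(8, 21), 35), -33) = Mul(Mul(29, 35), -33) = Mul(1015, -33) = -33495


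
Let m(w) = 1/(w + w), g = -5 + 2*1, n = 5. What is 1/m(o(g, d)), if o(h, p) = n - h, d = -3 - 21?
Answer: 16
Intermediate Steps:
d = -24
g = -3 (g = -5 + 2 = -3)
o(h, p) = 5 - h
m(w) = 1/(2*w)
1/m(o(g, d)) = 1/(1/(2*(5 - 1*(-3)))) = 1/(1/(2*(5 + 3))) = 1/((½)/8) = 1/((½)*(⅛)) = 1/(1/16) = 16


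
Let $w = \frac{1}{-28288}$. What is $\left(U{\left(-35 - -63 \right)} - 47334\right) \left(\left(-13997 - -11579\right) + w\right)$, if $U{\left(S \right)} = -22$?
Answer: $\frac{809792158015}{7072} \approx 1.1451 \cdot 10^{8}$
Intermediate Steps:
$w = - \frac{1}{28288} \approx -3.5351 \cdot 10^{-5}$
$\left(U{\left(-35 - -63 \right)} - 47334\right) \left(\left(-13997 - -11579\right) + w\right) = \left(-22 - 47334\right) \left(\left(-13997 - -11579\right) - \frac{1}{28288}\right) = - 47356 \left(\left(-13997 + 11579\right) - \frac{1}{28288}\right) = - 47356 \left(-2418 - \frac{1}{28288}\right) = \left(-47356\right) \left(- \frac{68400385}{28288}\right) = \frac{809792158015}{7072}$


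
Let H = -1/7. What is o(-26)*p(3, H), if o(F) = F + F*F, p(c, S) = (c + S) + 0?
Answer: 13000/7 ≈ 1857.1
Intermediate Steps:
H = -1/7 (H = -1*1/7 = -1/7 ≈ -0.14286)
p(c, S) = S + c (p(c, S) = (S + c) + 0 = S + c)
o(F) = F + F**2
o(-26)*p(3, H) = (-26*(1 - 26))*(-1/7 + 3) = -26*(-25)*(20/7) = 650*(20/7) = 13000/7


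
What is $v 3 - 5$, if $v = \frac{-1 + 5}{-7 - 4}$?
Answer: $- \frac{67}{11} \approx -6.0909$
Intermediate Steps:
$v = - \frac{4}{11}$ ($v = \frac{4}{-11} = 4 \left(- \frac{1}{11}\right) = - \frac{4}{11} \approx -0.36364$)
$v 3 - 5 = \left(- \frac{4}{11}\right) 3 - 5 = - \frac{12}{11} - 5 = - \frac{67}{11}$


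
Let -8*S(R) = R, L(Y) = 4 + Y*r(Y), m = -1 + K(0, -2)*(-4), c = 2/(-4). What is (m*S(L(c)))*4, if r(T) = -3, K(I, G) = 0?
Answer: 11/4 ≈ 2.7500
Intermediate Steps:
c = -½ (c = 2*(-¼) = -½ ≈ -0.50000)
m = -1 (m = -1 + 0*(-4) = -1 + 0 = -1)
L(Y) = 4 - 3*Y (L(Y) = 4 + Y*(-3) = 4 - 3*Y)
S(R) = -R/8
(m*S(L(c)))*4 = -(-1)*(4 - 3*(-½))/8*4 = -(-1)*(4 + 3/2)/8*4 = -(-1)*11/(8*2)*4 = -1*(-11/16)*4 = (11/16)*4 = 11/4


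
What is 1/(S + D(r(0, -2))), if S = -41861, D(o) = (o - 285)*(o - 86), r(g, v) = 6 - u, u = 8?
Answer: -1/16605 ≈ -6.0223e-5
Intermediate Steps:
r(g, v) = -2 (r(g, v) = 6 - 1*8 = 6 - 8 = -2)
D(o) = (-285 + o)*(-86 + o)
1/(S + D(r(0, -2))) = 1/(-41861 + (24510 + (-2)² - 371*(-2))) = 1/(-41861 + (24510 + 4 + 742)) = 1/(-41861 + 25256) = 1/(-16605) = -1/16605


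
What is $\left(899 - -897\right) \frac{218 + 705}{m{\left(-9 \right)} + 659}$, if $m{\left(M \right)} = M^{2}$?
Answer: $\frac{414427}{185} \approx 2240.1$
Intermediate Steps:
$\left(899 - -897\right) \frac{218 + 705}{m{\left(-9 \right)} + 659} = \left(899 - -897\right) \frac{218 + 705}{\left(-9\right)^{2} + 659} = \left(899 + 897\right) \frac{923}{81 + 659} = 1796 \cdot \frac{923}{740} = \frac{414427}{185}$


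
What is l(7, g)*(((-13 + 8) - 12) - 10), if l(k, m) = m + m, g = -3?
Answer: 162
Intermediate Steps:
l(k, m) = 2*m
l(7, g)*(((-13 + 8) - 12) - 10) = (2*(-3))*(((-13 + 8) - 12) - 10) = -6*((-5 - 12) - 10) = -6*(-17 - 10) = -6*(-27) = 162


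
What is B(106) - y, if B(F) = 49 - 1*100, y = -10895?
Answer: 10844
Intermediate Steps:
B(F) = -51 (B(F) = 49 - 100 = -51)
B(106) - y = -51 - 1*(-10895) = -51 + 10895 = 10844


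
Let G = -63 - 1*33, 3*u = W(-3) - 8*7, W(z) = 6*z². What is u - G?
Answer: 286/3 ≈ 95.333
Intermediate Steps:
u = -⅔ (u = (6*(-3)² - 8*7)/3 = (6*9 - 56)/3 = (54 - 56)/3 = (⅓)*(-2) = -⅔ ≈ -0.66667)
G = -96 (G = -63 - 33 = -96)
u - G = -⅔ - 1*(-96) = -⅔ + 96 = 286/3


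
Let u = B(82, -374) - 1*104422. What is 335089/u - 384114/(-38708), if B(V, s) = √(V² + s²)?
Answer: 177117906431632/26379036255667 - 1675445*√1466/5451903742 ≈ 6.7026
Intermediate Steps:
u = -104422 + 10*√1466 (u = √(82² + (-374)²) - 1*104422 = √(6724 + 139876) - 104422 = √146600 - 104422 = 10*√1466 - 104422 = -104422 + 10*√1466 ≈ -1.0404e+5)
335089/u - 384114/(-38708) = 335089/(-104422 + 10*√1466) - 384114/(-38708) = 335089/(-104422 + 10*√1466) - 384114*(-1/38708) = 335089/(-104422 + 10*√1466) + 192057/19354 = 192057/19354 + 335089/(-104422 + 10*√1466)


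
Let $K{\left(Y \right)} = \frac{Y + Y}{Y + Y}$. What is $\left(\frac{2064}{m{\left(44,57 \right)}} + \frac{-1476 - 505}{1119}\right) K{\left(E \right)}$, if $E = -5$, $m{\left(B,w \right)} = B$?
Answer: $\frac{555613}{12309} \approx 45.139$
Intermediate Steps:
$K{\left(Y \right)} = 1$ ($K{\left(Y \right)} = \frac{2 Y}{2 Y} = 2 Y \frac{1}{2 Y} = 1$)
$\left(\frac{2064}{m{\left(44,57 \right)}} + \frac{-1476 - 505}{1119}\right) K{\left(E \right)} = \left(\frac{2064}{44} + \frac{-1476 - 505}{1119}\right) 1 = \left(2064 \cdot \frac{1}{44} + \left(-1476 - 505\right) \frac{1}{1119}\right) 1 = \left(\frac{516}{11} - \frac{1981}{1119}\right) 1 = \frac{555613}{12309} \cdot 1 = \frac{555613}{12309}$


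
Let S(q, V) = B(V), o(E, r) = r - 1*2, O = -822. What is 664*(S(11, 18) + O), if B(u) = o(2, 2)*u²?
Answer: -545808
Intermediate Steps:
o(E, r) = -2 + r (o(E, r) = r - 2 = -2 + r)
B(u) = 0 (B(u) = (-2 + 2)*u² = 0*u² = 0)
S(q, V) = 0
664*(S(11, 18) + O) = 664*(0 - 822) = 664*(-822) = -545808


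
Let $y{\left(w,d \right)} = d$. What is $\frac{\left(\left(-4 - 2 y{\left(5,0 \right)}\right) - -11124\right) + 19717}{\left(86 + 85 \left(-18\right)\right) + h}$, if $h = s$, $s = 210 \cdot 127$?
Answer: $\frac{30837}{25226} \approx 1.2224$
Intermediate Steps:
$s = 26670$
$h = 26670$
$\frac{\left(\left(-4 - 2 y{\left(5,0 \right)}\right) - -11124\right) + 19717}{\left(86 + 85 \left(-18\right)\right) + h} = \frac{\left(\left(-4 - 0\right) - -11124\right) + 19717}{\left(86 + 85 \left(-18\right)\right) + 26670} = \frac{\left(\left(-4 + 0\right) + 11124\right) + 19717}{\left(86 - 1530\right) + 26670} = \frac{\left(-4 + 11124\right) + 19717}{-1444 + 26670} = \frac{11120 + 19717}{25226} = 30837 \cdot \frac{1}{25226} = \frac{30837}{25226}$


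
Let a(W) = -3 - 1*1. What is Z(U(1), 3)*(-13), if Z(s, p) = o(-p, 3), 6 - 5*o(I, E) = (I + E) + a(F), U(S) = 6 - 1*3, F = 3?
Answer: -26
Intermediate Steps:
a(W) = -4 (a(W) = -3 - 1 = -4)
U(S) = 3 (U(S) = 6 - 3 = 3)
o(I, E) = 2 - E/5 - I/5 (o(I, E) = 6/5 - ((I + E) - 4)/5 = 6/5 - ((E + I) - 4)/5 = 6/5 - (-4 + E + I)/5 = 6/5 + (4/5 - E/5 - I/5) = 2 - E/5 - I/5)
Z(s, p) = 7/5 + p/5 (Z(s, p) = 2 - 1/5*3 - (-1)*p/5 = 2 - 3/5 + p/5 = 7/5 + p/5)
Z(U(1), 3)*(-13) = (7/5 + (1/5)*3)*(-13) = (7/5 + 3/5)*(-13) = 2*(-13) = -26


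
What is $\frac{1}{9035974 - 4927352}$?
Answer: $\frac{1}{4108622} \approx 2.4339 \cdot 10^{-7}$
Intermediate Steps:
$\frac{1}{9035974 - 4927352} = \frac{1}{4108622}$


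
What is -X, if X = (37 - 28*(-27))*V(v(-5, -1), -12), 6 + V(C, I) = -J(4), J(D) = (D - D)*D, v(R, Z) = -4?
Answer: 4758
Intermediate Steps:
J(D) = 0 (J(D) = 0*D = 0)
V(C, I) = -6 (V(C, I) = -6 - 1*0 = -6 + 0 = -6)
X = -4758 (X = (37 - 28*(-27))*(-6) = (37 + 756)*(-6) = 793*(-6) = -4758)
-X = -1*(-4758) = 4758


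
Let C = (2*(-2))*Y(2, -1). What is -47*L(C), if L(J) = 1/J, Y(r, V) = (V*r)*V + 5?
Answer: 47/28 ≈ 1.6786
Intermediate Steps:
Y(r, V) = 5 + r*V**2 (Y(r, V) = r*V**2 + 5 = 5 + r*V**2)
C = -28 (C = (2*(-2))*(5 + 2*(-1)**2) = -4*(5 + 2*1) = -4*(5 + 2) = -4*7 = -28)
-47*L(C) = -47/(-28) = -47*(-1/28) = 47/28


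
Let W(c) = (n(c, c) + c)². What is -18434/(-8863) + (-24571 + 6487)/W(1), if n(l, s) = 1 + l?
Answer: -53370862/26589 ≈ -2007.3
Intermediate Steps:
W(c) = (1 + 2*c)² (W(c) = ((1 + c) + c)² = (1 + 2*c)²)
-18434/(-8863) + (-24571 + 6487)/W(1) = -18434/(-8863) + (-24571 + 6487)/((1 + 2*1)²) = -18434*(-1/8863) - 18084/(1 + 2)² = 18434/8863 - 18084/(3²) = 18434/8863 - 18084/9 = 18434/8863 - 18084*⅑ = 18434/8863 - 6028/3 = -53370862/26589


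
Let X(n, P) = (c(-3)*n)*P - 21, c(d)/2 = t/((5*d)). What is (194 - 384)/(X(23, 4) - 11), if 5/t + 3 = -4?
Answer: 1995/244 ≈ 8.1762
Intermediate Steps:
t = -5/7 (t = 5/(-3 - 4) = 5/(-7) = 5*(-⅐) = -5/7 ≈ -0.71429)
c(d) = -2/(7*d) (c(d) = 2*(-5*1/(5*d)/7) = 2*(-1/(7*d)) = -2/(7*d))
X(n, P) = -21 + 2*P*n/21 (X(n, P) = ((-2/7/(-3))*n)*P - 21 = ((-2/7*(-⅓))*n)*P - 21 = (2*n/21)*P - 21 = 2*P*n/21 - 21 = -21 + 2*P*n/21)
(194 - 384)/(X(23, 4) - 11) = (194 - 384)/((-21 + (2/21)*4*23) - 11) = -190/((-21 + 184/21) - 11) = -190/(-257/21 - 11) = -190/(-488/21) = -190*(-21/488) = 1995/244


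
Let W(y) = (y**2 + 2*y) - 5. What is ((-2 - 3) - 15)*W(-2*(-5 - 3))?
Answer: -5660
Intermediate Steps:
W(y) = -5 + y**2 + 2*y
((-2 - 3) - 15)*W(-2*(-5 - 3)) = ((-2 - 3) - 15)*(-5 + (-2*(-5 - 3))**2 + 2*(-2*(-5 - 3))) = (-5 - 15)*(-5 + (-2*(-8))**2 + 2*(-2*(-8))) = -20*(-5 + 16**2 + 2*16) = -20*(-5 + 256 + 32) = -20*283 = -5660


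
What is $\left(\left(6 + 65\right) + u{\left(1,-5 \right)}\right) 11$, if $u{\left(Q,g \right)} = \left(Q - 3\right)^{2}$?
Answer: $825$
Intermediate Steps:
$u{\left(Q,g \right)} = \left(-3 + Q\right)^{2}$
$\left(\left(6 + 65\right) + u{\left(1,-5 \right)}\right) 11 = \left(\left(6 + 65\right) + \left(-3 + 1\right)^{2}\right) 11 = \left(71 + \left(-2\right)^{2}\right) 11 = \left(71 + 4\right) 11 = 75 \cdot 11 = 825$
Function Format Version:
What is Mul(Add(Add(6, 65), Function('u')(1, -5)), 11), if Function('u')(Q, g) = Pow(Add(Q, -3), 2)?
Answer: 825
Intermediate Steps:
Function('u')(Q, g) = Pow(Add(-3, Q), 2)
Mul(Add(Add(6, 65), Function('u')(1, -5)), 11) = Mul(Add(Add(6, 65), Pow(Add(-3, 1), 2)), 11) = Mul(Add(71, Pow(-2, 2)), 11) = Mul(Add(71, 4), 11) = Mul(75, 11) = 825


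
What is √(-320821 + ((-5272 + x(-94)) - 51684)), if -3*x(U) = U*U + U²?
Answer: I*√3453009/3 ≈ 619.41*I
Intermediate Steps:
x(U) = -2*U²/3 (x(U) = -(U*U + U²)/3 = -(U² + U²)/3 = -2*U²/3)
√(-320821 + ((-5272 + x(-94)) - 51684)) = √(-320821 + ((-5272 - ⅔*(-94)²) - 51684)) = √(-320821 + ((-5272 - ⅔*8836) - 51684)) = √(-320821 + ((-5272 - 17672/3) - 51684)) = √(-320821 + (-33488/3 - 51684)) = √(-320821 - 188540/3) = √(-1151003/3) = I*√3453009/3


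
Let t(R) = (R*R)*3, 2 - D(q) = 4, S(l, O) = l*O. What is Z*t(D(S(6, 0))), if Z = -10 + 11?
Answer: 12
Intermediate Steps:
S(l, O) = O*l
D(q) = -2 (D(q) = 2 - 1*4 = 2 - 4 = -2)
Z = 1
t(R) = 3*R² (t(R) = R²*3 = 3*R²)
Z*t(D(S(6, 0))) = 1*(3*(-2)²) = 1*(3*4) = 1*12 = 12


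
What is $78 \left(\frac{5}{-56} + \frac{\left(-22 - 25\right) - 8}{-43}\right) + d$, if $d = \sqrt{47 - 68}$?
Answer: $\frac{111735}{1204} + i \sqrt{21} \approx 92.803 + 4.5826 i$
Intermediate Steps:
$d = i \sqrt{21}$ ($d = \sqrt{-21} = i \sqrt{21} \approx 4.5826 i$)
$78 \left(\frac{5}{-56} + \frac{\left(-22 - 25\right) - 8}{-43}\right) + d = 78 \left(\frac{5}{-56} + \frac{\left(-22 - 25\right) - 8}{-43}\right) + i \sqrt{21} = 78 \left(5 \left(- \frac{1}{56}\right) + \left(-47 - 8\right) \left(- \frac{1}{43}\right)\right) + i \sqrt{21} = 78 \left(- \frac{5}{56} - - \frac{55}{43}\right) + i \sqrt{21} = 78 \left(- \frac{5}{56} + \frac{55}{43}\right) + i \sqrt{21} = 78 \cdot \frac{2865}{2408} + i \sqrt{21} = \frac{111735}{1204} + i \sqrt{21}$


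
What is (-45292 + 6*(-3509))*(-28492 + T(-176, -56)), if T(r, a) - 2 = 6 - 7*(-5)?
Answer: 1887477354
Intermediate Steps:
T(r, a) = 43 (T(r, a) = 2 + (6 - 7*(-5)) = 2 + (6 + 35) = 2 + 41 = 43)
(-45292 + 6*(-3509))*(-28492 + T(-176, -56)) = (-45292 + 6*(-3509))*(-28492 + 43) = (-45292 - 21054)*(-28449) = -66346*(-28449) = 1887477354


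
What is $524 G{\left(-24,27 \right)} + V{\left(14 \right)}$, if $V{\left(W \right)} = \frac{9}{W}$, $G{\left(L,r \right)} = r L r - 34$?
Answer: $- \frac{128600071}{14} \approx -9.1857 \cdot 10^{6}$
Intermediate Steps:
$G{\left(L,r \right)} = -34 + L r^{2}$ ($G{\left(L,r \right)} = L r r - 34 = L r^{2} - 34 = -34 + L r^{2}$)
$524 G{\left(-24,27 \right)} + V{\left(14 \right)} = 524 \left(-34 - 24 \cdot 27^{2}\right) + \frac{9}{14} = 524 \left(-34 - 17496\right) + 9 \cdot \frac{1}{14} = 524 \left(-34 - 17496\right) + \frac{9}{14} = 524 \left(-17530\right) + \frac{9}{14} = -9185720 + \frac{9}{14} = - \frac{128600071}{14}$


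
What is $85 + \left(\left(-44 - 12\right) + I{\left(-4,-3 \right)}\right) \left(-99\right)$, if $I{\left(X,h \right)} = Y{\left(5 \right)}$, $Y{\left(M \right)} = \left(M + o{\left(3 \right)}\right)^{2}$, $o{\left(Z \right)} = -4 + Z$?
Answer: $4045$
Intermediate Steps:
$Y{\left(M \right)} = \left(-1 + M\right)^{2}$ ($Y{\left(M \right)} = \left(M + \left(-4 + 3\right)\right)^{2} = \left(M - 1\right)^{2} = \left(-1 + M\right)^{2}$)
$I{\left(X,h \right)} = 16$ ($I{\left(X,h \right)} = \left(-1 + 5\right)^{2} = 4^{2} = 16$)
$85 + \left(\left(-44 - 12\right) + I{\left(-4,-3 \right)}\right) \left(-99\right) = 85 + \left(\left(-44 - 12\right) + 16\right) \left(-99\right) = 85 + \left(-56 + 16\right) \left(-99\right) = 85 - -3960 = 85 + 3960 = 4045$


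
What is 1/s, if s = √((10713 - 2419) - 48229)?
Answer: -I*√815/5705 ≈ -0.0050041*I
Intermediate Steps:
s = 7*I*√815 (s = √(8294 - 48229) = √(-39935) = 7*I*√815 ≈ 199.84*I)
1/s = 1/(7*I*√815) = -I*√815/5705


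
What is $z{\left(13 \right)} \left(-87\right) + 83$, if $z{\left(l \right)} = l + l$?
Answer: $-2179$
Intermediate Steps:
$z{\left(l \right)} = 2 l$
$z{\left(13 \right)} \left(-87\right) + 83 = 2 \cdot 13 \left(-87\right) + 83 = 26 \left(-87\right) + 83 = -2262 + 83 = -2179$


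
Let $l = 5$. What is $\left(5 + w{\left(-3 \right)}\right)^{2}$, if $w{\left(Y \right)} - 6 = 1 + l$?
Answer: $289$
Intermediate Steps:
$w{\left(Y \right)} = 12$ ($w{\left(Y \right)} = 6 + \left(1 + 5\right) = 6 + 6 = 12$)
$\left(5 + w{\left(-3 \right)}\right)^{2} = \left(5 + 12\right)^{2} = 17^{2} = 289$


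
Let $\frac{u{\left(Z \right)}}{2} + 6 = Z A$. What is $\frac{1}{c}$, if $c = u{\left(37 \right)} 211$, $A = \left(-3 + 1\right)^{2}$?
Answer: $\frac{1}{59924} \approx 1.6688 \cdot 10^{-5}$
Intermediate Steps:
$A = 4$ ($A = \left(-2\right)^{2} = 4$)
$u{\left(Z \right)} = -12 + 8 Z$ ($u{\left(Z \right)} = -12 + 2 Z 4 = -12 + 2 \cdot 4 Z = -12 + 8 Z$)
$c = 59924$ ($c = \left(-12 + 8 \cdot 37\right) 211 = \left(-12 + 296\right) 211 = 284 \cdot 211 = 59924$)
$\frac{1}{c} = \frac{1}{59924}$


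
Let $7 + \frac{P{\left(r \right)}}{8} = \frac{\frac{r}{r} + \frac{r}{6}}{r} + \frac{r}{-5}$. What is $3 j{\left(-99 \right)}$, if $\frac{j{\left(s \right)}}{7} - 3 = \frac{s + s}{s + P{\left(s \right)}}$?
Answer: $- \frac{273303}{329} \approx -830.71$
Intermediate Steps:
$P{\left(r \right)} = -56 - \frac{8 r}{5} + \frac{8 \left(1 + \frac{r}{6}\right)}{r}$ ($P{\left(r \right)} = -56 + 8 \left(\frac{\frac{r}{r} + \frac{r}{6}}{r} + \frac{r}{-5}\right) = -56 + 8 \left(\frac{1 + r \frac{1}{6}}{r} + r \left(- \frac{1}{5}\right)\right) = -56 + 8 \left(\frac{1 + \frac{r}{6}}{r} - \frac{r}{5}\right) = -56 + 8 \left(- \frac{r}{5} + \frac{1 + \frac{r}{6}}{r}\right) = -56 - \left(\frac{8 r}{5} - \frac{8 \left(1 + \frac{r}{6}\right)}{r}\right) = -56 - \frac{8 r}{5} + \frac{8 \left(1 + \frac{r}{6}\right)}{r}$)
$j{\left(s \right)} = 21 + \frac{14 s}{- \frac{164}{3} + \frac{8}{s} - \frac{3 s}{5}}$ ($j{\left(s \right)} = 21 + 7 \frac{s + s}{s - \left(\frac{164}{3} - \frac{8}{s} + \frac{8 s}{5}\right)} = 21 + 7 \frac{2 s}{- \frac{164}{3} + \frac{8}{s} - \frac{3 s}{5}} = 21 + \frac{14 s}{- \frac{164}{3} + \frac{8}{s} - \frac{3 s}{5}}$)
$3 j{\left(-99 \right)} = 3 \frac{21 \left(-120 - \left(-99\right)^{2} + 820 \left(-99\right)\right)}{-120 + 9 \left(-99\right)^{2} + 820 \left(-99\right)} = 3 \frac{21 \left(-120 - 9801 - 81180\right)}{-120 + 9 \cdot 9801 - 81180} = 3 \frac{21 \left(-120 - 9801 - 81180\right)}{-120 + 88209 - 81180} = 3 \cdot 21 \cdot \frac{1}{6909} \left(-91101\right) = 3 \left(- \frac{91101}{329}\right) = - \frac{273303}{329}$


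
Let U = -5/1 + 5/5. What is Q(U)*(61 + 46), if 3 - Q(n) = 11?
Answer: -856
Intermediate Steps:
U = -4 (U = -5*1 + 5*(⅕) = -5 + 1 = -4)
Q(n) = -8 (Q(n) = 3 - 1*11 = 3 - 11 = -8)
Q(U)*(61 + 46) = -8*(61 + 46) = -8*107 = -856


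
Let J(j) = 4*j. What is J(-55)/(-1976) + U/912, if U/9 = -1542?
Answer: -1571/104 ≈ -15.106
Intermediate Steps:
U = -13878 (U = 9*(-1542) = -13878)
J(-55)/(-1976) + U/912 = (4*(-55))/(-1976) - 13878/912 = -220*(-1/1976) - 13878*1/912 = 55/494 - 2313/152 = -1571/104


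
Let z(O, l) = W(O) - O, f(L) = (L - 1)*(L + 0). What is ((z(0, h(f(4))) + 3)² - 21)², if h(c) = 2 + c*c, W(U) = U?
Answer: 144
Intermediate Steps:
f(L) = L*(-1 + L) (f(L) = (-1 + L)*L = L*(-1 + L))
h(c) = 2 + c²
z(O, l) = 0 (z(O, l) = O - O = 0)
((z(0, h(f(4))) + 3)² - 21)² = ((0 + 3)² - 21)² = (3² - 21)² = (9 - 21)² = (-12)² = 144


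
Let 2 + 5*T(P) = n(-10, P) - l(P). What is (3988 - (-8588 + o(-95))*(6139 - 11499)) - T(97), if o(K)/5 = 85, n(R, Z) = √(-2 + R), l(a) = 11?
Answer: -218748447/5 - 2*I*√3/5 ≈ -4.375e+7 - 0.69282*I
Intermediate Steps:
o(K) = 425 (o(K) = 5*85 = 425)
T(P) = -13/5 + 2*I*√3/5 (T(P) = -⅖ + (√(-2 - 10) - 1*11)/5 = -⅖ + (√(-12) - 11)/5 = -⅖ + (2*I*√3 - 11)/5 = -⅖ + (-11 + 2*I*√3)/5 = -⅖ + (-11/5 + 2*I*√3/5) = -13/5 + 2*I*√3/5)
(3988 - (-8588 + o(-95))*(6139 - 11499)) - T(97) = (3988 - (-8588 + 425)*(6139 - 11499)) - (-13/5 + 2*I*√3/5) = (3988 - (-8163)*(-5360)) + (13/5 - 2*I*√3/5) = (3988 - 1*43753680) + (13/5 - 2*I*√3/5) = (3988 - 43753680) + (13/5 - 2*I*√3/5) = -43749692 + (13/5 - 2*I*√3/5) = -218748447/5 - 2*I*√3/5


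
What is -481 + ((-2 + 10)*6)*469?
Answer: 22031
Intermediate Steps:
-481 + ((-2 + 10)*6)*469 = -481 + (8*6)*469 = -481 + 48*469 = -481 + 22512 = 22031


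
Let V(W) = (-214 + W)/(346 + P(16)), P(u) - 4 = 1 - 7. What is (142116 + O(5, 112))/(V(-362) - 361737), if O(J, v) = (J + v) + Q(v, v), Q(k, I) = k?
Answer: -874405/2222109 ≈ -0.39350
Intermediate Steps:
P(u) = -2 (P(u) = 4 + (1 - 7) = 4 - 6 = -2)
V(W) = -107/172 + W/344 (V(W) = (-214 + W)/(346 - 2) = (-214 + W)/344 = (-214 + W)*(1/344) = -107/172 + W/344)
O(J, v) = J + 2*v (O(J, v) = (J + v) + v = J + 2*v)
(142116 + O(5, 112))/(V(-362) - 361737) = (142116 + (5 + 2*112))/((-107/172 + (1/344)*(-362)) - 361737) = (142116 + (5 + 224))/((-107/172 - 181/172) - 361737) = (142116 + 229)/(-72/43 - 361737) = 142345/(-15554763/43) = 142345*(-43/15554763) = -874405/2222109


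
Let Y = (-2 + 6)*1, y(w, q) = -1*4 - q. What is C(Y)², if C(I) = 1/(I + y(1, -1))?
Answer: 1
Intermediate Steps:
y(w, q) = -4 - q
Y = 4 (Y = 4*1 = 4)
C(I) = 1/(-3 + I) (C(I) = 1/(I + (-4 - 1*(-1))) = 1/(I + (-4 + 1)) = 1/(I - 3) = 1/(-3 + I))
C(Y)² = (1/(-3 + 4))² = (1/1)² = 1² = 1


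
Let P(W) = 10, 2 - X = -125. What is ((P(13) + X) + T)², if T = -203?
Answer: 4356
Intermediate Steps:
X = 127 (X = 2 - 1*(-125) = 2 + 125 = 127)
((P(13) + X) + T)² = ((10 + 127) - 203)² = (137 - 203)² = (-66)² = 4356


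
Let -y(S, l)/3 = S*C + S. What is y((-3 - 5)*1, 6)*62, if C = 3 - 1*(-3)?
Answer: 10416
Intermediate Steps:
C = 6 (C = 3 + 3 = 6)
y(S, l) = -21*S (y(S, l) = -3*(S*6 + S) = -3*(6*S + S) = -21*S)
y((-3 - 5)*1, 6)*62 = -21*(-3 - 5)*62 = -(-168)*62 = -21*(-8)*62 = 168*62 = 10416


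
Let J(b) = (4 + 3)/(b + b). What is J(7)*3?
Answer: 3/2 ≈ 1.5000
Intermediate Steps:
J(b) = 7/(2*b) (J(b) = 7/((2*b)) = 7*(1/(2*b)) = 7/(2*b))
J(7)*3 = ((7/2)/7)*3 = ((7/2)*(⅐))*3 = (½)*3 = 3/2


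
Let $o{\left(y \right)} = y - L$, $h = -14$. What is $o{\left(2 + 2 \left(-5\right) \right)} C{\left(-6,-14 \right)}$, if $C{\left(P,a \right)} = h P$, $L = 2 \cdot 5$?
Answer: $-1512$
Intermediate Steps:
$L = 10$
$C{\left(P,a \right)} = - 14 P$
$o{\left(y \right)} = -10 + y$ ($o{\left(y \right)} = y - 10 = -10 + y$)
$o{\left(2 + 2 \left(-5\right) \right)} C{\left(-6,-14 \right)} = \left(-10 + \left(2 + 2 \left(-5\right)\right)\right) \left(\left(-14\right) \left(-6\right)\right) = \left(-10 + \left(2 - 10\right)\right) 84 = \left(-10 - 8\right) 84 = \left(-18\right) 84 = -1512$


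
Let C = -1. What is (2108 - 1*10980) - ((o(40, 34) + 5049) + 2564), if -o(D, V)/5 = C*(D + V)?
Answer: -16855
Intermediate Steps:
o(D, V) = 5*D + 5*V (o(D, V) = -(-5)*(D + V) = -5*(-D - V) = 5*D + 5*V)
(2108 - 1*10980) - ((o(40, 34) + 5049) + 2564) = (2108 - 1*10980) - (((5*40 + 5*34) + 5049) + 2564) = (2108 - 10980) - (((200 + 170) + 5049) + 2564) = -8872 - ((370 + 5049) + 2564) = -8872 - (5419 + 2564) = -8872 - 1*7983 = -8872 - 7983 = -16855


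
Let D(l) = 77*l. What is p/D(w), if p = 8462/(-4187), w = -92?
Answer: 4231/14830354 ≈ 0.00028529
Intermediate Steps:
p = -8462/4187 (p = 8462*(-1/4187) = -8462/4187 ≈ -2.0210)
p/D(w) = -8462/(4187*(77*(-92))) = -8462/4187/(-7084) = -8462/4187*(-1/7084) = 4231/14830354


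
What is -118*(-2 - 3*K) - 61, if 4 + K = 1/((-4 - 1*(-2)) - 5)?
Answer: -9041/7 ≈ -1291.6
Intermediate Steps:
K = -29/7 (K = -4 + 1/((-4 - 1*(-2)) - 5) = -4 + 1/((-4 + 2) - 5) = -4 + 1/(-2 - 5) = -4 + 1/(-7) = -4 - ⅐ = -29/7 ≈ -4.1429)
-118*(-2 - 3*K) - 61 = -118*(-2 - 3*(-29/7)) - 61 = -118*(-2 + 87/7) - 61 = -118*73/7 - 61 = -8614/7 - 61 = -9041/7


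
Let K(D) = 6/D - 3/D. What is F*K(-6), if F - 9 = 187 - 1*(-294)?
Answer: -245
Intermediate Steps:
K(D) = 3/D
F = 490 (F = 9 + (187 - 1*(-294)) = 9 + (187 + 294) = 9 + 481 = 490)
F*K(-6) = 490*(3/(-6)) = 490*(3*(-1/6)) = 490*(-1/2) = -245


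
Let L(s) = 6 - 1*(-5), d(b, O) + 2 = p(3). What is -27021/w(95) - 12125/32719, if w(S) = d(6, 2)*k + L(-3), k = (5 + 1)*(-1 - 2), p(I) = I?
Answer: 884015224/229033 ≈ 3859.8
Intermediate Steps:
d(b, O) = 1 (d(b, O) = -2 + 3 = 1)
L(s) = 11 (L(s) = 6 + 5 = 11)
k = -18 (k = 6*(-3) = -18)
w(S) = -7 (w(S) = 1*(-18) + 11 = -18 + 11 = -7)
-27021/w(95) - 12125/32719 = -27021/(-7) - 12125/32719 = -27021*(-⅐) - 12125*1/32719 = 27021/7 - 12125/32719 = 884015224/229033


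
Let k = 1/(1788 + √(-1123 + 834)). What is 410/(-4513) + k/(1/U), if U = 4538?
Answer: 35307363742/14429112529 - 77146*I/3197233 ≈ 2.447 - 0.024129*I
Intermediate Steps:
k = (1788 - 17*I)/3197233 (k = 1/(1788 + √(-289)) = 1/(1788 + 17*I) = (1788 - 17*I)/3197233 ≈ 0.00055923 - 5.3171e-6*I)
410/(-4513) + k/(1/U) = 410/(-4513) + (1788/3197233 - 17*I/3197233)/(1/4538) = 410*(-1/4513) + (1788/3197233 - 17*I/3197233)/(1/4538) = -410/4513 + (1788/3197233 - 17*I/3197233)*4538 = -410/4513 + (8113944/3197233 - 77146*I/3197233) = 35307363742/14429112529 - 77146*I/3197233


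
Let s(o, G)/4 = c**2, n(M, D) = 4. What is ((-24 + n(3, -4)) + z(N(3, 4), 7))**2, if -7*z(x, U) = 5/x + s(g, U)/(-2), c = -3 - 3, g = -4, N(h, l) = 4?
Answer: 76729/784 ≈ 97.869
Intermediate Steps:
c = -6
s(o, G) = 144 (s(o, G) = 4*(-6)**2 = 4*36 = 144)
z(x, U) = 72/7 - 5/(7*x) (z(x, U) = -(5/x + 144/(-2))/7 = -(5/x + 144*(-1/2))/7 = -(5/x - 72)/7 = -(-72 + 5/x)/7 = 72/7 - 5/(7*x))
((-24 + n(3, -4)) + z(N(3, 4), 7))**2 = ((-24 + 4) + (1/7)*(-5 + 72*4)/4)**2 = (-20 + (1/7)*(1/4)*(-5 + 288))**2 = (-20 + (1/7)*(1/4)*283)**2 = (-20 + 283/28)**2 = (-277/28)**2 = 76729/784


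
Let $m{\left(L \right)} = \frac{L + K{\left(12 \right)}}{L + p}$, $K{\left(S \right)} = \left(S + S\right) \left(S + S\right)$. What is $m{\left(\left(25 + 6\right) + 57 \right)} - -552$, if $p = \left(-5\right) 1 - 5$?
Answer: $\frac{21860}{39} \approx 560.51$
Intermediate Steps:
$p = -10$ ($p = -5 - 5 = -10$)
$K{\left(S \right)} = 4 S^{2}$ ($K{\left(S \right)} = 2 S 2 S = 4 S^{2}$)
$m{\left(L \right)} = \frac{576 + L}{-10 + L}$ ($m{\left(L \right)} = \frac{L + 4 \cdot 12^{2}}{L - 10} = \frac{L + 4 \cdot 144}{-10 + L} = \frac{L + 576}{-10 + L} = \frac{576 + L}{-10 + L}$)
$m{\left(\left(25 + 6\right) + 57 \right)} - -552 = \frac{576 + \left(\left(25 + 6\right) + 57\right)}{-10 + \left(\left(25 + 6\right) + 57\right)} - -552 = \frac{576 + \left(31 + 57\right)}{-10 + \left(31 + 57\right)} + 552 = \frac{576 + 88}{-10 + 88} + 552 = \frac{1}{78} \cdot 664 + 552 = \frac{332}{39} + 552 = \frac{21860}{39}$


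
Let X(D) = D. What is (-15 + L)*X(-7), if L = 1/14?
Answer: 209/2 ≈ 104.50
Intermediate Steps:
L = 1/14 ≈ 0.071429
(-15 + L)*X(-7) = (-15 + 1/14)*(-7) = -209/14*(-7) = 209/2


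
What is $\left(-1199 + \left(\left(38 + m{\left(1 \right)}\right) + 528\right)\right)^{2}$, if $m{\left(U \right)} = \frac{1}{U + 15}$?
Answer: $\frac{102556129}{256} \approx 4.0061 \cdot 10^{5}$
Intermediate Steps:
$m{\left(U \right)} = \frac{1}{15 + U}$
$\left(-1199 + \left(\left(38 + m{\left(1 \right)}\right) + 528\right)\right)^{2} = \left(-1199 + \left(\left(38 + \frac{1}{15 + 1}\right) + 528\right)\right)^{2} = \left(-1199 + \left(\left(38 + \frac{1}{16}\right) + 528\right)\right)^{2} = \left(-1199 + \left(\frac{609}{16} + 528\right)\right)^{2} = \left(-1199 + \frac{9057}{16}\right)^{2} = \left(- \frac{10127}{16}\right)^{2} = \frac{102556129}{256}$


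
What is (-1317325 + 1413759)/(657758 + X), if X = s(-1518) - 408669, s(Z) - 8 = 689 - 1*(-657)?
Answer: 96434/250443 ≈ 0.38505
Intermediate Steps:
s(Z) = 1354 (s(Z) = 8 + (689 - 1*(-657)) = 8 + (689 + 657) = 8 + 1346 = 1354)
X = -407315 (X = 1354 - 408669 = -407315)
(-1317325 + 1413759)/(657758 + X) = (-1317325 + 1413759)/(657758 - 407315) = 96434/250443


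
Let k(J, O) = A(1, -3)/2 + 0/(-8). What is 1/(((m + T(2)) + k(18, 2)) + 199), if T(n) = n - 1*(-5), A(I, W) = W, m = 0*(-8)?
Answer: 2/409 ≈ 0.0048900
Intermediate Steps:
m = 0
T(n) = 5 + n (T(n) = n + 5 = 5 + n)
k(J, O) = -3/2 (k(J, O) = -3/2 + 0/(-8) = -3*1/2 + 0*(-1/8) = -3/2 + 0 = -3/2)
1/(((m + T(2)) + k(18, 2)) + 199) = 1/(((0 + (5 + 2)) - 3/2) + 199) = 1/(((0 + 7) - 3/2) + 199) = 1/((7 - 3/2) + 199) = 1/(11/2 + 199) = 1/(409/2) = 2/409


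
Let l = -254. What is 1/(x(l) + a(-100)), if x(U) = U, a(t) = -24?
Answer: -1/278 ≈ -0.0035971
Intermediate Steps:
1/(x(l) + a(-100)) = 1/(-254 - 24) = 1/(-278) = -1/278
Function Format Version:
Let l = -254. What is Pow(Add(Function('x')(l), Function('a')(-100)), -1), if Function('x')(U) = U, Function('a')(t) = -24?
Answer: Rational(-1, 278) ≈ -0.0035971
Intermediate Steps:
Pow(Add(Function('x')(l), Function('a')(-100)), -1) = Pow(Add(-254, -24), -1) = Pow(-278, -1) = Rational(-1, 278)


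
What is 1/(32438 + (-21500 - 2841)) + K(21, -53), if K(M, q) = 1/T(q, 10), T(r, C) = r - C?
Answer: -2678/170037 ≈ -0.015750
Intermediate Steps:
K(M, q) = 1/(-10 + q) (K(M, q) = 1/(q - 1*10) = 1/(q - 10) = 1/(-10 + q))
1/(32438 + (-21500 - 2841)) + K(21, -53) = 1/(32438 + (-21500 - 2841)) + 1/(-10 - 53) = 1/(32438 - 24341) + 1/(-63) = 1/8097 - 1/63 = -2678/170037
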